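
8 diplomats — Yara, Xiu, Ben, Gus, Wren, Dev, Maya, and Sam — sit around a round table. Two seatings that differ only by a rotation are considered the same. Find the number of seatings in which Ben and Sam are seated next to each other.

Glue Ben and Sam into a block (2 internal orders). Seating 7 units around a circle gives (6)! arrangements.
So 2 × (6)! = 2 × 720 = 1440.

1440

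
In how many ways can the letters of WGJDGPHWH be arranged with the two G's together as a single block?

Treat the 2 copies of G as a single block. The multiset to arrange is then {GG, D, H, H, J, P, W, W}, 8 items in all.
That gives (8)!/(2!·2!) = 10080 arrangements.

10080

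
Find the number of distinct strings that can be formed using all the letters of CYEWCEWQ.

CYEWCEWQ has 8 letters with C appearing twice, E appearing twice, and W appearing twice.
So there are 8! / (2!·2!·2!) = 5040 distinguishable arrangements.

5040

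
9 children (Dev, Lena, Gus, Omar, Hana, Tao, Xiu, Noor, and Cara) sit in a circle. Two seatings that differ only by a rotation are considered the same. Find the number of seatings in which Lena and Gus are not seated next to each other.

All circular seatings of 9 people number (8)! = 40320.
Those with Lena next to Gus: fuse the pair into one unit and seat 8 units around a circle — 2·(7)! = 10080.
Subtracting, 40320 − 10080 = 30240.

30240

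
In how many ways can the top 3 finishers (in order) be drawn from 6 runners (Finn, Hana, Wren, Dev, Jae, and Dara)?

120

This is an ordered selection of 3 from 6: P(6,3).
That gives 6 × 5 × 4 = 120.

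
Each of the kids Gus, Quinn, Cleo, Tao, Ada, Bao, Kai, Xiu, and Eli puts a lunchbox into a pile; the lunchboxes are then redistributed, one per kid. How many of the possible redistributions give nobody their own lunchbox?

This is the derangement count D_9: permutations of 9 items with no fixed point.
By inclusion–exclusion this is Σ_{j=0}^{9} (−1)^j C(9,j)·(9−j)!.
Computing: 362880 − 362880 + 181440 − 60480 + 15120 − 3024 + 504 − 72 + 9 − 1 = 133496.

133496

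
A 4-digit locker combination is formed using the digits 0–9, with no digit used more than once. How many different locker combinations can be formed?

5040

With no repetition, fill the 4 digits in order: 10 choices, then 9, down to 7.
That product is 10 × 9 × 8 × 7 = 5040.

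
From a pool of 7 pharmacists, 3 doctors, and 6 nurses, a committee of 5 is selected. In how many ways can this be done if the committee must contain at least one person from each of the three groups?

2730

Total 5-person selections from all 16: C(16,5) = 4368.
Subtract selections that omit an entire group: no pharmacists → C(9,5) = 126; no doctors → C(13,5) = 1287; no nurses → C(10,5) = 252.
Add back selections omitting two groups (i.e. drawn from a single group): C(7,5) + C(3,5) + C(6,5) = 27.
By inclusion–exclusion: 4368 − 1665 + 27 = 2730.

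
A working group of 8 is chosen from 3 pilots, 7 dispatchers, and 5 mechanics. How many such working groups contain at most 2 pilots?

5643

Split by how many pilots are chosen (0 through 2).
Sum: C(3,0)·C(12,8) + C(3,1)·C(12,7) + C(3,2)·C(12,6) = 495 + 2376 + 2772 = 5643.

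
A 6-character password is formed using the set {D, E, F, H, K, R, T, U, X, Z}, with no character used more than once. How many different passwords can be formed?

151200

This is a permutation of 6 out of 10: P(10,6) = 10!/4!.
That product is 10 × 9 × 8 × 7 × 6 × 5 = 151200.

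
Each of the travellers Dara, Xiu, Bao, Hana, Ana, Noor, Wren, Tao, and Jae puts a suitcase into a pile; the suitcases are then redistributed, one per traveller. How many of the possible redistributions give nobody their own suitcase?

This is the derangement count D_9: permutations of 9 items with no fixed point.
By inclusion–exclusion this is Σ_{j=0}^{9} (−1)^j C(9,j)·(9−j)!.
Computing: 362880 − 362880 + 181440 − 60480 + 15120 − 3024 + 504 − 72 + 9 − 1 = 133496.

133496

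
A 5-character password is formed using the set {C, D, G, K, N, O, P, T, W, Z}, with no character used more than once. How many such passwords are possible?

This is a permutation of 5 out of 10: P(10,5) = 10!/5!.
10 × 9 × 8 × 7 × 6 = 30240.

30240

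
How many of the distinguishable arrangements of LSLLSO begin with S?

With the first slot taken by S, it remains to arrange the other 5 letters (LLLSO).
Those 5 letters have L appearing 3 times, giving (5)!/(3!) = 20.

20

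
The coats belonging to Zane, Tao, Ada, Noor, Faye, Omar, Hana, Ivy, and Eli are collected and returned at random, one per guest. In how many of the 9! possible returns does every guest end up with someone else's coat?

Count assignments avoiding every fixed point. For any j of the 9 guests fixed to their own coat, the other 9−j can be arranged in (9−j)! ways.
By inclusion–exclusion this is Σ_{j=0}^{9} (−1)^j C(9,j)·(9−j)!.
Computing: 362880 − 362880 + 181440 − 60480 + 15120 − 3024 + 504 − 72 + 9 − 1 = 133496.

133496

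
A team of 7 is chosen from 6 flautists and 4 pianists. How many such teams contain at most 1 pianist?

Split by how many pianists are chosen (0 through 1).
Sum: C(4,0)·C(6,7) + C(4,1)·C(6,6) = 0 + 4 = 4.

4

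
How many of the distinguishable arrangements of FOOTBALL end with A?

With the last slot taken by A, it remains to arrange the other 7 letters (FOOTBLL).
Those 7 letters have L appearing twice and O appearing twice, giving (7)!/(2!·2!) = 1260.

1260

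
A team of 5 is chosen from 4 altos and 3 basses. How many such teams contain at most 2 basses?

Split by how many basses are chosen (0 through 2).
Sum: C(3,0)·C(4,5) + C(3,1)·C(4,4) + C(3,2)·C(4,3) = 0 + 3 + 12 = 15.

15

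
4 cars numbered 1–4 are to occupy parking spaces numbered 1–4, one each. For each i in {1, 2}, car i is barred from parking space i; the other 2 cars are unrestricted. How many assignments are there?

14

Let Aᵢ (for i ∈ {1, 2}) be the placements that put car i in its forbidden parking space. Any j of these fix j positions, leaving (4−j)! ways to fill the rest, and there are C(2,j) ways to pick which j.
By inclusion–exclusion, the number of valid placements is Σ_{j=0}^{2} (−1)^j C(2,j)·(4−j)!.
Computing: 24 − 12 + 2 = 14.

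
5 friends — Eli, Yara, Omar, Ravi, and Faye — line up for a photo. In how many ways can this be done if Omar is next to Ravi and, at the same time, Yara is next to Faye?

24

Treat {Omar,Ravi} as one block (2 orders) and {Yara,Faye} as another (2 orders).
That leaves 3 units to arrange: 2 × 2 × 3! = 4 × 6 = 24.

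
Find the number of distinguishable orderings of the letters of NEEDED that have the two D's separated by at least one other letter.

40

There are 6!/(3!·2!) = 60 arrangements of NEEDED in total.
Arrangements with the D's together: treat DD as one letter, giving (5)!/(3!) = 20.
Subtracting, 60 − 20 = 40 arrangements keep the D's apart.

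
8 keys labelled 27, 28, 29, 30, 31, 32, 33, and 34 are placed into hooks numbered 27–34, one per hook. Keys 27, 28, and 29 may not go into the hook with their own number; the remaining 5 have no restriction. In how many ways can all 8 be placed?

27240

Let Aᵢ (for i ∈ {27, 28, 29}) be the placements that put key i in its forbidden hook. Any j of these fix j positions, leaving (8−j)! ways to fill the rest, and there are C(3,j) ways to pick which j.
By inclusion–exclusion, the number of valid placements is Σ_{j=0}^{3} (−1)^j C(3,j)·(8−j)!.
Computing: 40320 − 15120 + 2160 − 120 = 27240.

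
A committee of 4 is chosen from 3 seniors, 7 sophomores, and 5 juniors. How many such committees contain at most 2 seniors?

1353

Split by how many seniors are chosen (0 through 2).
Sum: C(3,0)·C(12,4) + C(3,1)·C(12,3) + C(3,2)·C(12,2) = 495 + 660 + 198 = 1353.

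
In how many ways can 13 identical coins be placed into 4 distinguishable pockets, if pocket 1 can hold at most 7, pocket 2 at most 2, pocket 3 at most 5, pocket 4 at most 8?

112

Without the upper bounds there are C(16,3) = 560 ways to split 13 among 4 pockets.
Subtract solutions that violate a single cap (substitute x_i' = x_i − (cap_i+1)): x_1 ≥ 8 gives C(8,3) = 56; x_2 ≥ 3 gives C(13,3) = 286; x_3 ≥ 6 gives C(10,3) = 120; x_4 ≥ 9 gives C(7,3) = 35. Together 497.
Add back pairs where two caps are both exceeded: 10 + 0 + 0 + 35 + 4 + 0 = 49.
By inclusion–exclusion the count is 560 − 497 + 49 = 112.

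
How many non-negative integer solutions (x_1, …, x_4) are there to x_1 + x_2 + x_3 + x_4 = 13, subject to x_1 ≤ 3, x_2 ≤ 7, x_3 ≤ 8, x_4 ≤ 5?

Without the upper bounds there are C(16,3) = 560 ways to split 13 among 4 variables.
Subtract solutions that violate a single cap (substitute x_i' = x_i − (cap_i+1)): x_1 ≥ 4 gives C(12,3) = 220; x_2 ≥ 8 gives C(8,3) = 56; x_3 ≥ 9 gives C(7,3) = 35; x_4 ≥ 6 gives C(10,3) = 120. Together 431.
Add back pairs where two caps are both exceeded: 4 + 1 + 20 + 0 + 0 + 0 = 25.
By inclusion–exclusion the count is 560 − 431 + 25 = 154.

154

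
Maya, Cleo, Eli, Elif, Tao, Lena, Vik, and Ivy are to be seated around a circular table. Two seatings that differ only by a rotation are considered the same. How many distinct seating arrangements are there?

Seat Maya anywhere (absorbing the rotational symmetry), then permute the other 7: (7)! = 5040.

5040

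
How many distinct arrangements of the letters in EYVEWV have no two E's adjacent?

120

Total arrangements of EYVEWV: 6!/(2!·2!) = 180.
If the two E's are adjacent, glue them into one block, leaving 5 items to arrange: (5)!/(2!) = 60 ways.
Subtracting, 180 − 60 = 120 arrangements keep the E's apart.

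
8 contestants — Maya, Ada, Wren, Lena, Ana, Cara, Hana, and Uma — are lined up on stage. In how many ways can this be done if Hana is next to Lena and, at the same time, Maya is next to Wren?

Treat {Hana,Lena} as one block (2 orders) and {Maya,Wren} as another (2 orders).
That leaves 6 units to arrange: 2 × 2 × 6! = 4 × 720 = 2880.

2880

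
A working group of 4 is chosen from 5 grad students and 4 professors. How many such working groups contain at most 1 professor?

Split by how many professors are chosen (0 through 1).
Sum: C(4,0)·C(5,4) + C(4,1)·C(5,3) = 5 + 40 = 45.

45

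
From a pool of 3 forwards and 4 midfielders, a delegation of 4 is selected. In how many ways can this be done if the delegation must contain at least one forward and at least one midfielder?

34

Total 4-person selections from all 7: C(7,4) = 35.
Selections missing a whole group: no forwards → C(4,4) = 1; no midfielders → C(3,4) = 0.
Both groups omitted at once is impossible, so 35 − 1 = 34.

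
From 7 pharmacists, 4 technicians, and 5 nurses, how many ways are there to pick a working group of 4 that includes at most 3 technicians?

Split by how many technicians are chosen (0 through 3).
Sum: C(4,0)·C(12,4) + C(4,1)·C(12,3) + C(4,2)·C(12,2) + C(4,3)·C(12,1) = 495 + 880 + 396 + 48 = 1819.

1819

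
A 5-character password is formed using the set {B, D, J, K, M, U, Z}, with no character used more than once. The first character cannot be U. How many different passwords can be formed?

2160

The first character has 7−1 = 6 choices (anything except U).
The remaining 4 characters are filled from the other 6 symbols without repetition: 6 × 5 × 4 × 3 = 360.
Total: 6 × 360 = 2160.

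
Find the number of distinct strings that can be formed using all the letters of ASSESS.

30

Letter multiplicities in ASSESS: A×1, E×1, S×4.
Dividing 6! = 720 by 4! = 24 for the repeated letters gives 30.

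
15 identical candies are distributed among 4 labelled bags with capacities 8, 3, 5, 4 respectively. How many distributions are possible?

51

Without the upper bounds there are C(18,3) = 816 ways to split 15 among 4 bags.
Subtract solutions that violate a single cap (substitute x_i' = x_i − (cap_i+1)): x_1 ≥ 9 gives C(9,3) = 84; x_2 ≥ 4 gives C(14,3) = 364; x_3 ≥ 6 gives C(12,3) = 220; x_4 ≥ 5 gives C(13,3) = 286. Together 954.
Add back pairs where two caps are both exceeded: 10 + 1 + 4 + 56 + 84 + 35 = 190.
Subtract triples: 0 + 0 + 0 + 1 = 1.
By inclusion–exclusion the count is 816 − 954 + 190 − 1 = 51.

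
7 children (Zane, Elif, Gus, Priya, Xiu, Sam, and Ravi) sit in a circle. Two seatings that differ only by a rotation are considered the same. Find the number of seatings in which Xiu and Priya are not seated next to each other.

Without the restriction there are (6)! = 720 seatings.
Those with Xiu next to Priya: fuse the pair into one unit and seat 6 units around a circle — 2·(5)! = 240.
Subtracting, 720 − 240 = 480.

480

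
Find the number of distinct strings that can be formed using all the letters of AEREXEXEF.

7560

The 9 letters of AEREXEXEF have repeats: E appearing 4 times and X appearing twice.
So there are 9! / (4!·2!) = 7560 distinguishable arrangements.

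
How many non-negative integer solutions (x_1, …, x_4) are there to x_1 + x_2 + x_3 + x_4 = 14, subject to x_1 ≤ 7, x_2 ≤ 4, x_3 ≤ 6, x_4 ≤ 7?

By stars and bars, unrestricted non-negative solutions to x_1+…+x_4 = 14 number C(14+3,3) = 680.
Subtract solutions that violate a single cap (substitute x_i' = x_i − (cap_i+1)): x_1 ≥ 8 gives C(9,3) = 84; x_2 ≥ 5 gives C(12,3) = 220; x_3 ≥ 7 gives C(10,3) = 120; x_4 ≥ 8 gives C(9,3) = 84. Together 508.
Add back pairs where two caps are both exceeded: 4 + 0 + 0 + 10 + 4 + 0 = 18.
By inclusion–exclusion the count is 680 − 508 + 18 = 190.

190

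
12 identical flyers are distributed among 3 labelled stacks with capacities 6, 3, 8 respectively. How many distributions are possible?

Ignoring the caps, the number of non-negative solutions to x_1+…+x_3 = 12 is C(14,2) = 91.
Subtract solutions that violate a single cap (substitute x_i' = x_i − (cap_i+1)): x_1 ≥ 7 gives C(7,2) = 21; x_2 ≥ 4 gives C(10,2) = 45; x_3 ≥ 9 gives C(5,2) = 10. Together 76.
Add back pairs where two caps are both exceeded: 3 + 0 + 0 = 3.
By inclusion–exclusion the count is 91 − 76 + 3 = 18.

18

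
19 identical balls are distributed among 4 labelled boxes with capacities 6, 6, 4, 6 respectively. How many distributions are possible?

20

Ignoring the caps, the number of non-negative solutions to x_1+…+x_4 = 19 is C(22,3) = 1540.
Subtract solutions that violate a single cap (substitute x_i' = x_i − (cap_i+1)): x_1 ≥ 7 gives C(15,3) = 455; x_2 ≥ 7 gives C(15,3) = 455; x_3 ≥ 5 gives C(17,3) = 680; x_4 ≥ 7 gives C(15,3) = 455. Together 2045.
Add back pairs where two caps are both exceeded: 56 + 120 + 56 + 120 + 56 + 120 = 528.
Subtract triples: 1 + 0 + 1 + 1 = 3.
By inclusion–exclusion the count is 1540 − 2045 + 528 − 3 = 20.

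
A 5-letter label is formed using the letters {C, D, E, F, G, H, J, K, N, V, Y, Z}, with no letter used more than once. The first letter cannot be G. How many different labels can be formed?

The first letter has 12−1 = 11 choices (anything except G).
The remaining 4 letters are filled from the other 11 symbols without repetition: 11 × 10 × 9 × 8 = 7920.
Total: 11 × 7920 = 87120.

87120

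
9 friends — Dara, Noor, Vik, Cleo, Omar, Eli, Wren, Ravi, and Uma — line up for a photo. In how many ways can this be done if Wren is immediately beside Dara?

Glue Wren and Dara into one block (2 internal orders), leaving 8 units to arrange in a row.
So the count is 2·(8)! = 80640.

80640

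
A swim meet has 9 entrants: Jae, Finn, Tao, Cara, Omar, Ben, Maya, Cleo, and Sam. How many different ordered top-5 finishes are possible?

This is an ordered selection of 5 from 9: P(9,5).
That gives 9 × 8 × 7 × 6 × 5 = 15120.

15120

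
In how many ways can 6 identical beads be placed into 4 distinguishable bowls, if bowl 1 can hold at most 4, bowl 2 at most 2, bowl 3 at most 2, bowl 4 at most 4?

Without the upper bounds there are C(9,3) = 84 ways to split 6 among 4 bowls.
Subtract solutions that violate a single cap (substitute x_i' = x_i − (cap_i+1)): x_1 ≥ 5 gives C(4,3) = 4; x_2 ≥ 3 gives C(6,3) = 20; x_3 ≥ 3 gives C(6,3) = 20; x_4 ≥ 5 gives C(4,3) = 4. Together 48.
Add back pairs where two caps are both exceeded: 0 + 0 + 0 + 1 + 0 + 0 = 1.
By inclusion–exclusion the count is 84 − 48 + 1 = 37.

37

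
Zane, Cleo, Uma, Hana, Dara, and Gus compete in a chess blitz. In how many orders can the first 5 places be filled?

720

There are 6 choices for 1st place, 5 for 2nd, and so on down to 2 for position 5.
That gives 6 × 5 × 4 × 3 × 2 = 720.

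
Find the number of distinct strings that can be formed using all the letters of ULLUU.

10

ULLUU has 5 letters with L appearing twice and U appearing 3 times.
Dividing 5! = 120 by 3!·2! = 12 for the repeated letters gives 10.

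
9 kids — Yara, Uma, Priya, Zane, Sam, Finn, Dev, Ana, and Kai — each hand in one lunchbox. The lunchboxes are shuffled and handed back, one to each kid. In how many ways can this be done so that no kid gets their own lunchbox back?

This is the derangement count D_9: permutations of 9 items with no fixed point.
By inclusion–exclusion this is Σ_{j=0}^{9} (−1)^j C(9,j)·(9−j)!.
Computing: 362880 − 362880 + 181440 − 60480 + 15120 − 3024 + 504 − 72 + 9 − 1 = 133496.

133496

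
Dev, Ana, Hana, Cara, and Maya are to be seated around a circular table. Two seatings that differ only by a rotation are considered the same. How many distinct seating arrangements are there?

24

Around a circle, 5 distinct people have 5!/5 = (4)! = 24 rotationally distinct seatings.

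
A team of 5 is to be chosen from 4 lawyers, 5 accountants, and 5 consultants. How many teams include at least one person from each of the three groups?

1500

Total 5-person selections from all 14: C(14,5) = 2002.
Subtract selections that omit an entire group: no lawyers → C(10,5) = 252; no accountants → C(9,5) = 126; no consultants → C(9,5) = 126.
Add back selections omitting two groups (i.e. drawn from a single group): C(4,5) + C(5,5) + C(5,5) = 2.
By inclusion–exclusion: 2002 − 504 + 2 = 1500.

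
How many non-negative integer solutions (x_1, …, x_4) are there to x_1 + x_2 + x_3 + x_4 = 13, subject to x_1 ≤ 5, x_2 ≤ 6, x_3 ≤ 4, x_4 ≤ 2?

Without the upper bounds there are C(16,3) = 560 ways to split 13 among 4 variables.
Subtract solutions that violate a single cap (substitute x_i' = x_i − (cap_i+1)): x_1 ≥ 6 gives C(10,3) = 120; x_2 ≥ 7 gives C(9,3) = 84; x_3 ≥ 5 gives C(11,3) = 165; x_4 ≥ 3 gives C(13,3) = 286. Together 655.
Add back pairs where two caps are both exceeded: 1 + 10 + 35 + 4 + 20 + 56 = 126.
By inclusion–exclusion the count is 560 − 655 + 126 = 31.

31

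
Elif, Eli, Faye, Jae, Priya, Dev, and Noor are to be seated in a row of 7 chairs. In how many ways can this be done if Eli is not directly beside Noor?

3600

There are 7! = 5040 arrangements in all. If Eli and Noor are adjacent, merging them into one block gives 2·(6)! = 1440 arrangements.
Complementary counting: 5040 − 1440 = 3600.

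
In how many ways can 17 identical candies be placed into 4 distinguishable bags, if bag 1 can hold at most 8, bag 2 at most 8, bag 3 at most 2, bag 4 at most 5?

63

By stars and bars, unrestricted non-negative solutions to x_1+…+x_4 = 17 number C(17+3,3) = 1140.
Subtract solutions that violate a single cap (substitute x_i' = x_i − (cap_i+1)): x_1 ≥ 9 gives C(11,3) = 165; x_2 ≥ 9 gives C(11,3) = 165; x_3 ≥ 3 gives C(17,3) = 680; x_4 ≥ 6 gives C(14,3) = 364. Together 1374.
Add back pairs where two caps are both exceeded: 0 + 56 + 10 + 56 + 10 + 165 = 297.
By inclusion–exclusion the count is 1140 − 1374 + 297 = 63.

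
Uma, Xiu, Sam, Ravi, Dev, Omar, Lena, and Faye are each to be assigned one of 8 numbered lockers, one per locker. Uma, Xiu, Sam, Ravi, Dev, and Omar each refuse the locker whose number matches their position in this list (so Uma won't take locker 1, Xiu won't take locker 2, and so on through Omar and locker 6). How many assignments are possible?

Let Aᵢ (for 1 ≤ i ≤ 6) be the placements that put person i in their forbidden locker. Any j of these fix j positions, leaving (8−j)! ways to fill the rest, and there are C(6,j) ways to pick which j.
By inclusion–exclusion, the number of valid placements is Σ_{j=0}^{6} (−1)^j C(6,j)·(8−j)!.
Computing: 40320 − 30240 + 10800 − 2400 + 360 − 36 + 2 = 18806.

18806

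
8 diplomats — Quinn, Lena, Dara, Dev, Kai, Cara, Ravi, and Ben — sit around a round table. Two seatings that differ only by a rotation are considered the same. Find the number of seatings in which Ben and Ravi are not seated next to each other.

3600

Without the restriction there are (7)! = 5040 seatings.
Seatings with Ben beside Ravi: treat them as a block with 2 internal orders, giving 2 × (6)! = 1440.
Subtracting, 5040 − 1440 = 3600.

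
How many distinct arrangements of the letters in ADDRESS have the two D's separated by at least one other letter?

900

Total arrangements of ADDRESS: 7!/(2!·2!) = 1260.
If the two D's are adjacent, glue them into one block, leaving 6 items to arrange: (6)!/(2!) = 360 ways.
Hence 1260 − 360 = 900.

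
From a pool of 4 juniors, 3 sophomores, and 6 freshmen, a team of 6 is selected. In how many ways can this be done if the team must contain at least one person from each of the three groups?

Unrestricted: C(13,6) = 1716 ways to pick any 6 of the 13.
Selections missing a whole group: no juniors → C(9,6) = 84; no sophomores → C(10,6) = 210; no freshmen → C(7,6) = 7.
Add back selections omitting two groups (i.e. drawn from a single group): C(4,6) + C(3,6) + C(6,6) = 1.
By inclusion–exclusion: 1716 − 301 + 1 = 1416.

1416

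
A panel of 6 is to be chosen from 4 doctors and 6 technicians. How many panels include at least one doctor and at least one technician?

Unrestricted: C(10,6) = 210 ways to pick any 6 of the 10.
Selections missing a whole group: no doctors → C(6,6) = 1; no technicians → C(4,6) = 0.
Both groups omitted at once is impossible, so 210 − 1 = 209.

209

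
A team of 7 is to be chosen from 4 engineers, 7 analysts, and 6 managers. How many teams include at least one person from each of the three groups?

17283

Unrestricted: C(17,7) = 19448 ways to pick any 7 of the 17.
Selections missing a whole group: no engineers → C(13,7) = 1716; no analysts → C(10,7) = 120; no managers → C(11,7) = 330.
Add back selections omitting two groups (i.e. drawn from a single group): C(4,7) + C(7,7) + C(6,7) = 1.
By inclusion–exclusion: 19448 − 2166 + 1 = 17283.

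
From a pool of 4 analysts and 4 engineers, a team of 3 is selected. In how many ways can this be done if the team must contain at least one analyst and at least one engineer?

48

Unrestricted: C(8,3) = 56 ways to pick any 3 of the 8.
Subtract selections that omit an entire group: no analysts → C(4,3) = 4; no engineers → C(4,3) = 4.
Both groups omitted at once is impossible, so 56 − 8 = 48.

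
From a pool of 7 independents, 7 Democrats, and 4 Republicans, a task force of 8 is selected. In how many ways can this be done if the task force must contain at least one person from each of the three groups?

40425

With no constraint there are C(18,8) = 43758 possible selections.
Subtract selections that omit an entire group: no independents → C(11,8) = 165; no Democrats → C(11,8) = 165; no Republicans → C(14,8) = 3003.
Add back selections omitting two groups (i.e. drawn from a single group): C(7,8) + C(7,8) + C(4,8) = 0.
By inclusion–exclusion: 43758 − 3333 + 0 = 40425.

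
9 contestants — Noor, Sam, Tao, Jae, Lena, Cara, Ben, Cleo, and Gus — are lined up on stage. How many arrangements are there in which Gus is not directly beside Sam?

282240

There are 9! = 362880 arrangements in all. If Gus and Sam are adjacent, merging them into one block gives 2·(8)! = 80640 arrangements.
So 362880 − 80640 = 282240 arrangements keep them apart.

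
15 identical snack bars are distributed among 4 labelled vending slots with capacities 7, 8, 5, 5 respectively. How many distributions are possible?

202

By stars and bars, unrestricted non-negative solutions to x_1+…+x_4 = 15 number C(15+3,3) = 816.
Subtract solutions that violate a single cap (substitute x_i' = x_i − (cap_i+1)): x_1 ≥ 8 gives C(10,3) = 120; x_2 ≥ 9 gives C(9,3) = 84; x_3 ≥ 6 gives C(12,3) = 220; x_4 ≥ 6 gives C(12,3) = 220. Together 644.
Add back pairs where two caps are both exceeded: 0 + 4 + 4 + 1 + 1 + 20 = 30.
By inclusion–exclusion the count is 816 − 644 + 30 = 202.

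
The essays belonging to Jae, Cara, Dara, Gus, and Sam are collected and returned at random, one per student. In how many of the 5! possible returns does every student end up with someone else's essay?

44

This is the derangement count D_5: permutations of 5 items with no fixed point.
By inclusion–exclusion this is Σ_{j=0}^{5} (−1)^j C(5,j)·(5−j)!.
Computing: 120 − 120 + 60 − 20 + 5 − 1 = 44.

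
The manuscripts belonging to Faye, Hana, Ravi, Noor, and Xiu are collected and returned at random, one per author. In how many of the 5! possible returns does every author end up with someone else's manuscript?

Count assignments avoiding every fixed point. For any j of the 5 authors fixed to their own manuscript, the other 5−j can be arranged in (5−j)! ways.
By inclusion–exclusion this is Σ_{j=0}^{5} (−1)^j C(5,j)·(5−j)!.
Computing: 120 − 120 + 60 − 20 + 5 − 1 = 44.

44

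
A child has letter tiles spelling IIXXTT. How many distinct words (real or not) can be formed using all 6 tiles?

Letter multiplicities in IIXXTT: I×2, T×2, X×2.
The number of distinct arrangements is 6!/(2!·2!·2!) = 720/8 = 90.

90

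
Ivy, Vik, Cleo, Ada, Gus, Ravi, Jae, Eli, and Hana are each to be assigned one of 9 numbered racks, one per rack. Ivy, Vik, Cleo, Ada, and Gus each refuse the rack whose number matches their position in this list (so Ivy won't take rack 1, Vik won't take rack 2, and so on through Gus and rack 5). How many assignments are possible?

205056

Let Aᵢ (for 1 ≤ i ≤ 5) be the placements that put person i in their forbidden rack. Any j of these fix j positions, leaving (9−j)! ways to fill the rest, and there are C(5,j) ways to pick which j.
By inclusion–exclusion, the number of valid placements is Σ_{j=0}^{5} (−1)^j C(5,j)·(9−j)!.
Computing: 362880 − 201600 + 50400 − 7200 + 600 − 24 = 205056.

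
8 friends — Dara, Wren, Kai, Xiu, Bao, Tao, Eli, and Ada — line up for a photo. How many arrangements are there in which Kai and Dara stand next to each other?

10080

Glue Kai and Dara into one block (2 internal orders), leaving 7 units to arrange in a row.
That gives 2 × 7! = 2 × 5040 = 10080.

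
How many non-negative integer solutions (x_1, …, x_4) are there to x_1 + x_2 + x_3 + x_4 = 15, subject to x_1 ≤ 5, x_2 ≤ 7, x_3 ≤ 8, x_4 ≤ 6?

Without the upper bounds there are C(18,3) = 816 ways to split 15 among 4 variables.
Subtract solutions that violate a single cap (substitute x_i' = x_i − (cap_i+1)): x_1 ≥ 6 gives C(12,3) = 220; x_2 ≥ 8 gives C(10,3) = 120; x_3 ≥ 9 gives C(9,3) = 84; x_4 ≥ 7 gives C(11,3) = 165. Together 589.
Add back pairs where two caps are both exceeded: 4 + 1 + 10 + 0 + 1 + 0 = 16.
By inclusion–exclusion the count is 816 − 589 + 16 = 243.

243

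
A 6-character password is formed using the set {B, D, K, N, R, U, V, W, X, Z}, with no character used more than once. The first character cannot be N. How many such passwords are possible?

136080

The first character has 10−1 = 9 choices (anything except N).
The remaining 5 characters are filled from the other 9 symbols without repetition: 9 × 8 × 7 × 6 × 5 = 15120.
Total: 9 × 15120 = 136080.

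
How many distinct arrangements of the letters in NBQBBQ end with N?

10

With the last slot taken by N, it remains to arrange the other 5 letters (BQBBQ).
Those 5 letters have B appearing 3 times and Q appearing twice, giving (5)!/(3!·2!) = 10.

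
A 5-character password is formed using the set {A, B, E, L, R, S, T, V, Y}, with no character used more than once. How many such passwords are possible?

15120

This is a permutation of 5 out of 9: P(9,5) = 9!/4!.
9 × 8 × 7 × 6 × 5 = 15120.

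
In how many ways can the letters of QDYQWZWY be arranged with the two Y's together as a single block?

Treat the 2 copies of Y as a single block. The multiset to arrange is then {YY, D, Q, Q, W, W, Z}, 7 items in all.
That gives (7)!/(2!·2!) = 1260 arrangements.

1260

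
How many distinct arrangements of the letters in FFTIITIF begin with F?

210

With the first slot taken by F, it remains to arrange the other 7 letters (FTIITIF).
Those 7 letters have F appearing twice, I appearing 3 times, and T appearing twice, giving (7)!/(3!·2!·2!) = 210.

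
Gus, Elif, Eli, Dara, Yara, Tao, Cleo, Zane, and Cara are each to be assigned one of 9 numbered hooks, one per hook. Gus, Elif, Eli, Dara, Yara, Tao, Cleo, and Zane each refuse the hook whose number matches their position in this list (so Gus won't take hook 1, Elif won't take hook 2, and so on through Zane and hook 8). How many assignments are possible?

Let Aᵢ (for 1 ≤ i ≤ 8) be the placements that put person i in their forbidden hook. Any j of these fix j positions, leaving (9−j)! ways to fill the rest, and there are C(8,j) ways to pick which j.
By inclusion–exclusion, the number of valid placements is Σ_{j=0}^{8} (−1)^j C(8,j)·(9−j)!.
Computing: 362880 − 322560 + 141120 − 40320 + 8400 − 1344 + 168 − 16 + 1 = 148329.

148329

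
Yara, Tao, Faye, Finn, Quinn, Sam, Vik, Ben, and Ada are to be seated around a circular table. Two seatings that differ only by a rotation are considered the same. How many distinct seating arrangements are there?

Seat Yara anywhere (absorbing the rotational symmetry), then permute the other 8: (8)! = 40320.

40320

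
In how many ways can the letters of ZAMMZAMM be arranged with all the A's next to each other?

105

Treat the 2 copies of A as a single block. The multiset to arrange is then {AA, M, M, M, M, Z, Z}, 7 items in all.
That gives (7)!/(4!·2!) = 105 arrangements.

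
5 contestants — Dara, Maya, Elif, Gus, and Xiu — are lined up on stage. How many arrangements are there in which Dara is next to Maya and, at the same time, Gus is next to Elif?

Treat {Dara,Maya} as one block (2 orders) and {Gus,Elif} as another (2 orders).
That leaves 3 units to arrange: 2 × 2 × 3! = 4 × 6 = 24.

24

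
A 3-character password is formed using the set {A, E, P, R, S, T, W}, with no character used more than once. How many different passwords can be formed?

210

This is a permutation of 3 out of 7: P(7,3) = 7!/4!.
7 × 6 × 5 = 210.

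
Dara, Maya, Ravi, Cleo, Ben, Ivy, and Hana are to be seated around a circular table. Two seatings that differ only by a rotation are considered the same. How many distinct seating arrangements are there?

Seat Dara anywhere (absorbing the rotational symmetry), then permute the other 6: (6)! = 720.

720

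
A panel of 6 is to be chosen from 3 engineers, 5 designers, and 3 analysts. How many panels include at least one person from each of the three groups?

Unrestricted: C(11,6) = 462 ways to pick any 6 of the 11.
Selections missing a whole group: no engineers → C(8,6) = 28; no designers → C(6,6) = 1; no analysts → C(8,6) = 28.
Add back selections omitting two groups (i.e. drawn from a single group): C(3,6) + C(5,6) + C(3,6) = 0.
By inclusion–exclusion: 462 − 57 + 0 = 405.

405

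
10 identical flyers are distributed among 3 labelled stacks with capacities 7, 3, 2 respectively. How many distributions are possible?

6

By stars and bars, unrestricted non-negative solutions to x_1+…+x_3 = 10 number C(10+2,2) = 66.
Subtract solutions that violate a single cap (substitute x_i' = x_i − (cap_i+1)): x_1 ≥ 8 gives C(4,2) = 6; x_2 ≥ 4 gives C(8,2) = 28; x_3 ≥ 3 gives C(9,2) = 36. Together 70.
Add back pairs where two caps are both exceeded: 0 + 0 + 10 = 10.
By inclusion–exclusion the count is 66 − 70 + 10 = 6.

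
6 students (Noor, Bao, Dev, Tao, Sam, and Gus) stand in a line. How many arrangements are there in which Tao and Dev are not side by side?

Of the 6! = 720 arrangements, those with Tao and Dev adjacent number 2 × 5! = 240 (treat the pair as a block with 2 internal orders).
Complementary counting: 720 − 240 = 480.

480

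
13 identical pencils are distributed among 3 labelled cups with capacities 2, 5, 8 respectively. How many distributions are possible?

Without the upper bounds there are C(15,2) = 105 ways to split 13 among 3 cups.
Subtract solutions that violate a single cap (substitute x_i' = x_i − (cap_i+1)): x_1 ≥ 3 gives C(12,2) = 66; x_2 ≥ 6 gives C(9,2) = 36; x_3 ≥ 9 gives C(6,2) = 15. Together 117.
Add back pairs where two caps are both exceeded: 15 + 3 + 0 = 18.
By inclusion–exclusion the count is 105 − 117 + 18 = 6.

6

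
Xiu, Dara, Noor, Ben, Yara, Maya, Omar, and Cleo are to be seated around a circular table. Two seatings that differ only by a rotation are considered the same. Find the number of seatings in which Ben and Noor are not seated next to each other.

3600

Without the restriction there are (7)! = 5040 seatings.
Seatings with Ben beside Noor: treat them as a block with 2 internal orders, giving 2 × (6)! = 1440.
Subtracting, 5040 − 1440 = 3600.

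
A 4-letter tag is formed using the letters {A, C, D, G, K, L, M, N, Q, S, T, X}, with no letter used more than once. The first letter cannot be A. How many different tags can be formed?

The first letter has 12−1 = 11 choices (anything except A).
The remaining 3 letters are filled from the other 11 symbols without repetition: 11 × 10 × 9 = 990.
Total: 11 × 990 = 10890.

10890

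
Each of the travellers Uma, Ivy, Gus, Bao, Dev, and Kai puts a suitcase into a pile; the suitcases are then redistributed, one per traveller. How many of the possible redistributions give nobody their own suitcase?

265

Let Aᵢ be the assignments in which traveller i gets their own suitcase. We want the size of the complement of A₁∪…∪A_6.
By inclusion–exclusion this is Σ_{j=0}^{6} (−1)^j C(6,j)·(6−j)!.
Computing: 720 − 720 + 360 − 120 + 30 − 6 + 1 = 265.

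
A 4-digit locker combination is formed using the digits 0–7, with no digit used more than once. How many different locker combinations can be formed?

Choose and order 4 of the 8 symbols: the first digit has 8 options, the next 7, then 6, 5.
8 × 7 × 6 × 5 = 1680.

1680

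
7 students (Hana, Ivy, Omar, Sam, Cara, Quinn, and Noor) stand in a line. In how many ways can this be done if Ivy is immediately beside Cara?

1440

Place the 5 others and the Ivy-Cara pair as 6 objects in a line; the pair has 2 internal arrangements.
That gives 2 × 6! = 2 × 720 = 1440.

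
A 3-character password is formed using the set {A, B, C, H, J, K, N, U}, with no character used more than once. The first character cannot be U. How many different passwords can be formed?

The first character has 8−1 = 7 choices (anything except U).
The remaining 2 characters are filled from the other 7 symbols without repetition: 7 × 6 = 42.
Total: 7 × 42 = 294.

294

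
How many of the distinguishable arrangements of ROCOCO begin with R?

With the first slot taken by R, it remains to arrange the other 5 letters (OCOCO).
Those 5 letters have C appearing twice and O appearing 3 times, giving (5)!/(3!·2!) = 10.

10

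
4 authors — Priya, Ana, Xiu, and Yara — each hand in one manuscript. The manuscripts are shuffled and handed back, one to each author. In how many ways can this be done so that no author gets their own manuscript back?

9

Count assignments avoiding every fixed point. For any j of the 4 authors fixed to their own manuscript, the other 4−j can be arranged in (4−j)! ways.
By inclusion–exclusion this is Σ_{j=0}^{4} (−1)^j C(4,j)·(4−j)!.
Computing: 24 − 24 + 12 − 4 + 1 = 9.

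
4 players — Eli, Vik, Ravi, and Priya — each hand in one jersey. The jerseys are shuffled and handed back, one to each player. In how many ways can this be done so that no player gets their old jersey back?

9

This is the derangement count D_4: permutations of 4 items with no fixed point.
By inclusion–exclusion this is Σ_{j=0}^{4} (−1)^j C(4,j)·(4−j)!.
Computing: 24 − 24 + 12 − 4 + 1 = 9.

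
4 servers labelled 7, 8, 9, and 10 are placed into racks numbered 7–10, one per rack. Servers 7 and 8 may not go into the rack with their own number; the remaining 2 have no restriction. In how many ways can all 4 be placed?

Let Aᵢ (for i ∈ {7, 8}) be the placements that put server i in its forbidden rack. Any j of these fix j positions, leaving (4−j)! ways to fill the rest, and there are C(2,j) ways to pick which j.
By inclusion–exclusion, the number of valid placements is Σ_{j=0}^{2} (−1)^j C(2,j)·(4−j)!.
Computing: 24 − 12 + 2 = 14.

14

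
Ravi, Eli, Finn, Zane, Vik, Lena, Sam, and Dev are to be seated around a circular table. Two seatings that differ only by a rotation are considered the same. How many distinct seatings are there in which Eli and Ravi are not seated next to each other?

All circular seatings of 8 people number (7)! = 5040.
Those with Eli next to Ravi: fuse the pair into one unit and seat 7 units around a circle — 2·(6)! = 1440.
Subtracting, 5040 − 1440 = 3600.

3600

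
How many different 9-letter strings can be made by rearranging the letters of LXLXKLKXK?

The 9 letters of LXLXKLKXK have repeats: K appearing 3 times, L appearing 3 times, and X appearing 3 times.
The number of distinct arrangements is 9!/(3!·3!·3!) = 362880/216 = 1680.

1680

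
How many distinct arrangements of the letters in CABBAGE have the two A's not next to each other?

900

There are 7!/(2!·2!) = 1260 arrangements of CABBAGE in total.
Arrangements with the A's together: treat AA as one letter, giving (6)!/(2!) = 360.
Hence 1260 − 360 = 900.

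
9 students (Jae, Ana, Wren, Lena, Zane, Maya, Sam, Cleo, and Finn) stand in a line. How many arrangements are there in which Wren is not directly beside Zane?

282240

Of the 9! = 362880 arrangements, those with Wren and Zane adjacent number 2 × 8! = 80640 (treat the pair as a block with 2 internal orders).
Complementary counting: 362880 − 80640 = 282240.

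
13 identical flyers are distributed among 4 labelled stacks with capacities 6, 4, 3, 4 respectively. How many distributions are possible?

Ignoring the caps, the number of non-negative solutions to x_1+…+x_4 = 13 is C(16,3) = 560.
Subtract solutions that violate a single cap (substitute x_i' = x_i − (cap_i+1)): x_1 ≥ 7 gives C(9,3) = 84; x_2 ≥ 5 gives C(11,3) = 165; x_3 ≥ 4 gives C(12,3) = 220; x_4 ≥ 5 gives C(11,3) = 165. Together 634.
Add back pairs where two caps are both exceeded: 4 + 10 + 4 + 35 + 20 + 35 = 108.
By inclusion–exclusion the count is 560 − 634 + 108 = 34.

34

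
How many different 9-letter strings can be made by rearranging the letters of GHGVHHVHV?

1260

The 9 letters of GHGVHHVHV have repeats: G appearing twice, H appearing 4 times, and V appearing 3 times.
Dividing 9! = 362880 by 4!·3!·2! = 288 for the repeated letters gives 1260.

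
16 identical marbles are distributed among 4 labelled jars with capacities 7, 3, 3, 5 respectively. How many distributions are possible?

Without the upper bounds there are C(19,3) = 969 ways to split 16 among 4 jars.
Subtract solutions that violate a single cap (substitute x_i' = x_i − (cap_i+1)): x_1 ≥ 8 gives C(11,3) = 165; x_2 ≥ 4 gives C(15,3) = 455; x_3 ≥ 4 gives C(15,3) = 455; x_4 ≥ 6 gives C(13,3) = 286. Together 1361.
Add back pairs where two caps are both exceeded: 35 + 35 + 10 + 165 + 84 + 84 = 413.
Subtract triples: 1 + 0 + 0 + 10 = 11.
By inclusion–exclusion the count is 969 − 1361 + 413 − 11 = 10.

10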